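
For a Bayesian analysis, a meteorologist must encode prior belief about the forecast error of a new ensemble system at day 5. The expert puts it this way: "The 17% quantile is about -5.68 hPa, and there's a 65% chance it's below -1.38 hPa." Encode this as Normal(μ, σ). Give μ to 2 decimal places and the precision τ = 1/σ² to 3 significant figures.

μ = -2.62, τ = 0.097

For Normal(μ,σ), the p-quantile is μ + z_p·σ. Here z_{0.17} = -0.9542, z_{0.65} = 0.3853.
So -5.68 = μ − 0.9542σ and -1.38 = μ + 0.3853σ.
Subtracting: σ = (-1.38 − -5.68)/(0.3853 − (-0.9542)) = 3.21.
Then μ = -5.68 − (-0.9542)·3.21 = -2.62.
Precision τ = 1/σ² = 1/3.21² = 0.097.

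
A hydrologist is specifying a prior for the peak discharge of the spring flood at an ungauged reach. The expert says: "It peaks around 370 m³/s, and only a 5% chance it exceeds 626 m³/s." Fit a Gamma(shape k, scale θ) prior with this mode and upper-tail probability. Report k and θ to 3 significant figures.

k ≈ 11.1, θ ≈ 36.6

Gamma(k,θ) with k>1 has mode (k−1)θ, so θ = 370/(k−1).
Need P(X < 626) = 0.95 with θ tied to k this way. Start at k = 2, θ = 370: P(X<626) ≈ 0.504.
Too low — raise k to concentrate. Iterating converges to k ≈ 11.1.
Then θ = 370/(11.1−1) ≈ 36.6.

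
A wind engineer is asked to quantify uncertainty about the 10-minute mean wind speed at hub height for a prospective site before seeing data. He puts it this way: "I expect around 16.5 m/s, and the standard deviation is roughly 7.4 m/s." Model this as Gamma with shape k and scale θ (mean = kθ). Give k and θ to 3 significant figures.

For Gamma(k, scale θ): mean = kθ, variance = kθ², so CV = 1/√k.
CV = SD/mean = 7.4/16.5 = 0.4485, hence k = 1/CV² = 4.97.
Then θ = mean/k = 16.5/4.97 = 3.32.

k ≈ 4.97, θ ≈ 3.32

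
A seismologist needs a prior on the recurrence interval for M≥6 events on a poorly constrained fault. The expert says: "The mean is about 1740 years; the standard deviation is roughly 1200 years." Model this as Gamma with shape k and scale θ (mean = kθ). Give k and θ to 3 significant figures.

k ≈ 2.1, θ ≈ 828

For Gamma(k, scale θ): mean = kθ, variance = kθ², so CV = 1/√k.
CV = SD/mean = 1200/1740 = 0.6897, hence k = 1/CV² = 2.1.
Then θ = mean/k = 1740/2.1 = 828.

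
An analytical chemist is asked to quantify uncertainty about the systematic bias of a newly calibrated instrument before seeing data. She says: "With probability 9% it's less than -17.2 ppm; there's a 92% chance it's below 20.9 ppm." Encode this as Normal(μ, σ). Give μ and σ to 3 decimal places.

μ = 1.404, σ = 13.876

The p-quantile of Normal(μ,σ) is μ + z_p·σ, with z_{0.09} = -1.341 and z_{0.92} = 1.405.
Eliminate σ: μ = (z₂·x₁ − z₁·x₂)/(z₂ − z₁) = (1.405·-17.2 − (-1.341)·20.9)/2.746 = 1.404.
Then σ = (x₂ − x₁)/(z₂ − z₁) = (20.9 − -17.2)/2.746 = 13.876.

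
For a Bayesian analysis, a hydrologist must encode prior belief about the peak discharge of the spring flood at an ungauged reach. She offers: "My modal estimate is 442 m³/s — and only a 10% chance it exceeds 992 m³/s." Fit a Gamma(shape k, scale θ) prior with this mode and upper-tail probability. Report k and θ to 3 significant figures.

Gamma(k,θ) with k>1 has mode (k−1)θ, so θ = 442/(k−1).
Need P(X < 992) = 0.9 with θ tied to k this way. Start at k = 2, θ = 442: P(X<992) ≈ 0.656.
Too low — raise k to concentrate. Iterating converges to k ≈ 3.94.
Then θ = 442/(3.94−1) ≈ 150.

k ≈ 3.94, θ ≈ 150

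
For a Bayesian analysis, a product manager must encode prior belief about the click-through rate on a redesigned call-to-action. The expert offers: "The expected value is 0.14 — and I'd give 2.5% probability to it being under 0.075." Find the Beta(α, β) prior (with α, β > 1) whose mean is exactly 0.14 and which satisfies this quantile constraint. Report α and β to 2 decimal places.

α ≈ 11.83, β ≈ 72.67

With mean 0.14 fixed, write α = 0.14s, β = 0.86s where s = α+β.
Need P(θ < 0.075) = 0.025 under Beta(0.14s, 0.86s). Normal approximation: (q−m)/√(m(1−m)/s) ≈ z_{0.025} = -1.96, so s ≈ 0.14·0.86·(-1.96)²/(0.075−0.14)² = 109.5.
At s = 109.5: P(θ<0.075) ≈ 0.012. Adjusting to match 0.025 gives s ≈ 84.50.
So α = 0.14·84.50 ≈ 11.83, β = 0.86·84.50 ≈ 72.67.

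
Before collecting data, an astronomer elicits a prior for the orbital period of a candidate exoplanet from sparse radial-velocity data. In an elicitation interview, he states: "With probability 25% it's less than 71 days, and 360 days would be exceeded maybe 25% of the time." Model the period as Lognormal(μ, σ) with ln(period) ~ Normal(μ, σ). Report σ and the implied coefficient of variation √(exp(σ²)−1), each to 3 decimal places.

σ ≈ 1.203, CV ≈ 1.804

If T ~ Lognormal(μ,σ) then ln T ~ Normal(μ,σ), so the p-quantile of ln T is μ + z_p·σ.
ln(71) = 4.263 and ln(360) = 5.886; z_{0.25} = -0.6745, z_{0.75} = 0.6745.
σ = (5.886 − 4.263)/(0.6745 − (-0.6745)) = 1.203.
μ = 4.263 − (-0.6745)·1.203 = 5.074.
CV = √(exp(σ²)−1) = √(exp(1.4483)−1) = 1.804.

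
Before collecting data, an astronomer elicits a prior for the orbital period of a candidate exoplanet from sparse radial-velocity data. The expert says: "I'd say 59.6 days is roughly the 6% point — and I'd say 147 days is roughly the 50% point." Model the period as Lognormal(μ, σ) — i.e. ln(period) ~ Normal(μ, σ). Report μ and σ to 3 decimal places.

μ ≈ 4.990, σ ≈ 0.581

If T ~ Lognormal(μ,σ) then ln T ~ Normal(μ,σ), so the p-quantile of ln T is μ + z_p·σ.
ln(59.6) = 4.088 and ln(147) = 4.99; z_{0.06} = -1.555, z_{0.5} = 0.
σ = (4.99 − 4.088)/(0 − (-1.555)) = 0.581.
μ = 4.088 − (-1.555)·0.581 = 4.990.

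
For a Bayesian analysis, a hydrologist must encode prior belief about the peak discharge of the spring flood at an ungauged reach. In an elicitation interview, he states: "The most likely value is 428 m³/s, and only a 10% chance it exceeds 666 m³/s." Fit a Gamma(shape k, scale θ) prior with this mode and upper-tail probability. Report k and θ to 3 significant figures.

Gamma(k,θ) with k>1 has mode (k−1)θ, so θ = 428/(k−1).
Need P(X < 666) = 0.9 with θ tied to k this way. Start at k = 2, θ = 428: P(X<666) ≈ 0.461.
Too low — raise k to concentrate. Iterating converges to k ≈ 10.6.
Then θ = 428/(10.6−1) ≈ 44.7.

k ≈ 10.6, θ ≈ 44.7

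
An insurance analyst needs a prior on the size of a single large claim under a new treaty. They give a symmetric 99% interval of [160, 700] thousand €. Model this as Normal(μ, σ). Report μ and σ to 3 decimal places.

μ = 430.000, σ = 104.821

A symmetric 99% interval runs μ ± z·σ with z = 2.576.
Half-width = 270, so σ = 270/2.576 = 104.821.
μ is the interval midpoint, 430.000.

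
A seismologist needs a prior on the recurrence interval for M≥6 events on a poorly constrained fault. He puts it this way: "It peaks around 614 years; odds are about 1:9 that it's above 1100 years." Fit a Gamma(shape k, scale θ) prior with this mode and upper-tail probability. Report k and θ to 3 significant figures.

k ≈ 6.6, θ ≈ 110

Gamma(k,θ) with k>1 has mode (k−1)θ, so θ = 614/(k−1).
Need P(X < 1100) = 0.9 with θ tied to k this way. Start at k = 2, θ = 614: P(X<1100) ≈ 0.535.
Too low — raise k to concentrate. Iterating converges to k ≈ 6.6.
Then θ = 614/(6.6−1) ≈ 110.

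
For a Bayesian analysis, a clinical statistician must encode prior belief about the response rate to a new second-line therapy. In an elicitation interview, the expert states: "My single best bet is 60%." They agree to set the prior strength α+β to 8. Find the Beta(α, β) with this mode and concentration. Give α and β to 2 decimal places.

α = 4.60, β = 3.40

For α,β > 1 the Beta mode is (α−1)/(α+β−2). With α+β = 8, the mode is (α−1)/6.
Set (α−1)/6 = 0.6 → α = 1 + 0.6·6 = 4.60.
β = 8 − α = 3.40.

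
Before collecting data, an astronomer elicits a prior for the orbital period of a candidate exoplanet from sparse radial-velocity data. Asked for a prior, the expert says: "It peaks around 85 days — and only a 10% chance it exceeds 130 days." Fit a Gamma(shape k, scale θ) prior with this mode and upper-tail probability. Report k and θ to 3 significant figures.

Gamma(k,θ) with k>1 has mode (k−1)θ, so θ = 85/(k−1).
Need P(X < 130) = 0.9 with θ tied to k this way. Start at k = 2, θ = 85: P(X<130) ≈ 0.452.
Too low — raise k to concentrate. Iterating converges to k ≈ 11.3.
Then θ = 85/(11.3−1) ≈ 8.22.

k ≈ 11.3, θ ≈ 8.22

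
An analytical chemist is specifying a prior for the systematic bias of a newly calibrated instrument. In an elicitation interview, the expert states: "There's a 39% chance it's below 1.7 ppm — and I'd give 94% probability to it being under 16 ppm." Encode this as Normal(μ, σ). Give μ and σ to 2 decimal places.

μ = 3.88, σ = 7.80

The p-quantile of Normal(μ,σ) is μ + z_p·σ, with z_{0.39} = -0.2793 and z_{0.94} = 1.555.
Eliminate σ: μ = (z₂·x₁ − z₁·x₂)/(z₂ − z₁) = (1.555·1.7 − (-0.2793)·16)/1.834 = 3.88.
Then σ = (x₂ − x₁)/(z₂ − z₁) = (16 − 1.7)/1.834 = 7.80.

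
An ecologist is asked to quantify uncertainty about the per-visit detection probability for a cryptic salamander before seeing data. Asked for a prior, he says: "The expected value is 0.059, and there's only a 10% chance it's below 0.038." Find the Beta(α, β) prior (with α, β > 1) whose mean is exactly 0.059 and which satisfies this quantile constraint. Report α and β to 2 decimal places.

α ≈ 10.81, β ≈ 172.37

With mean 0.059 fixed, write α = 0.059s, β = 0.941s where s = α+β.
Need P(θ < 0.038) = 0.1 under Beta(0.059s, 0.941s). Normal approximation: (q−m)/√(m(1−m)/s) ≈ z_{0.1} = -1.28, so s ≈ 0.059·0.941·(-1.28)²/(0.038−0.059)² = 206.8.
At s = 206.8: P(θ<0.038) ≈ 0.085. Adjusting to match 0.1 gives s ≈ 183.18.
So α = 0.059·183.18 ≈ 10.81, β = 0.941·183.18 ≈ 172.37.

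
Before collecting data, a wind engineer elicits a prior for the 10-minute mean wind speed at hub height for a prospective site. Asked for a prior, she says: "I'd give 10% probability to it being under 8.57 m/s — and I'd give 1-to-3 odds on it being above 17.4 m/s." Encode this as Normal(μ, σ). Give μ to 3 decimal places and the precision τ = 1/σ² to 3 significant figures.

μ = 14.355, τ = 0.0491

For Normal(μ,σ), the p-quantile is μ + z_p·σ. Here z_{0.1} = -1.282, z_{0.75} = 0.6745.
So 8.57 = μ − 1.282σ and 17.4 = μ + 0.6745σ.
Subtracting: σ = (17.4 − 8.57)/(0.6745 − (-1.282)) = 4.514.
Then μ = 8.57 − (-1.282)·4.514 = 14.355.
Precision τ = 1/σ² = 1/4.514² = 0.0491.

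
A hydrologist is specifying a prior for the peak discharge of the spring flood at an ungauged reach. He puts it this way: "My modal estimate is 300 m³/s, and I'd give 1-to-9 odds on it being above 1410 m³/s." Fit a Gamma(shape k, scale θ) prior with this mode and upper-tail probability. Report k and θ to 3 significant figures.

Gamma(k,θ) with k>1 has mode (k−1)θ, so θ = 300/(k−1).
Need P(X < 1410) = 0.9 with θ tied to k this way. Start at k = 2, θ = 300: P(X<1410) ≈ 0.948.
Too high — lower k to spread out. Iterating converges to k ≈ 1.75.
Then θ = 300/(1.75−1) ≈ 402.

k ≈ 1.75, θ ≈ 402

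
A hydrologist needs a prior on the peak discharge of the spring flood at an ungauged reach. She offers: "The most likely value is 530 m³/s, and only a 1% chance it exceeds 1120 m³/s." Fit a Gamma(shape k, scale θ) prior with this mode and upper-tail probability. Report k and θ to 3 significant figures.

Gamma(k,θ) with k>1 has mode (k−1)θ, so θ = 530/(k−1).
Need P(X < 1120) = 0.99 with θ tied to k this way. Start at k = 2, θ = 530: P(X<1120) ≈ 0.624.
Too low — raise k to concentrate. Iterating converges to k ≈ 9.68.
Then θ = 530/(9.68−1) ≈ 61.1.

k ≈ 9.68, θ ≈ 61.1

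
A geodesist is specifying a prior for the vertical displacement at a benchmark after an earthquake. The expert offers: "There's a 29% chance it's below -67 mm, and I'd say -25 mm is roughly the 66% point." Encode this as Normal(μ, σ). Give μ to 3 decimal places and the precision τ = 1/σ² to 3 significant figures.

For Normal(μ,σ), the p-quantile is μ + z_p·σ. Here z_{0.29} = -0.5534, z_{0.66} = 0.4125.
So -67 = μ − 0.5534σ and -25 = μ + 0.4125σ.
Subtracting: σ = (-25 − -67)/(0.4125 − (-0.5534)) = 43.485.
Then μ = -67 − (-0.5534)·43.485 = -42.936.
Precision τ = 1/σ² = 1/43.49² = 0.000529.

μ = -42.936, τ = 0.000529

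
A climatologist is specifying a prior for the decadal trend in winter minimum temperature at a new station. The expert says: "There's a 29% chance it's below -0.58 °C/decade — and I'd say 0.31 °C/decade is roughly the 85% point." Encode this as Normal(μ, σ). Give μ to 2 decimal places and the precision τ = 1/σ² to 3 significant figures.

μ = -0.27, τ = 3.19

For Normal(μ,σ), the p-quantile is μ + z_p·σ. Here z_{0.29} = -0.5534, z_{0.85} = 1.036.
So -0.58 = μ − 0.5534σ and 0.31 = μ + 1.036σ.
Subtracting: σ = (0.31 − -0.58)/(1.036 − (-0.5534)) = 0.56.
Then μ = -0.58 − (-0.5534)·0.56 = -0.27.
Precision τ = 1/σ² = 1/0.5598² = 3.19.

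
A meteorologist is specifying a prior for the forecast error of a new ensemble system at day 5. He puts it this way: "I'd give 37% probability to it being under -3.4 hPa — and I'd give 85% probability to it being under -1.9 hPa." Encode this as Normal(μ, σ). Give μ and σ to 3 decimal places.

μ = -3.036, σ = 1.096

The p-quantile of Normal(μ,σ) is μ + z_p·σ, with z_{0.37} = -0.3319 and z_{0.85} = 1.036.
Eliminate σ: μ = (z₂·x₁ − z₁·x₂)/(z₂ − z₁) = (1.036·-3.4 − (-0.3319)·-1.9)/1.368 = -3.036.
Then σ = (x₂ − x₁)/(z₂ − z₁) = (-1.9 − -3.4)/1.368 = 1.096.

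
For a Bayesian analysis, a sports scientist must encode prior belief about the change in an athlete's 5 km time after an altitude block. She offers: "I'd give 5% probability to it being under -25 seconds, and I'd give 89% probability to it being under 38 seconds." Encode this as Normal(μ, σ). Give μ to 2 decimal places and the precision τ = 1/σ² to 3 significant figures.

μ = 11.09, τ = 0.00208

The p-quantile of Normal(μ,σ) is μ + z_p·σ, with z_{0.05} = -1.645 and z_{0.89} = 1.227.
Eliminate σ: μ = (z₂·x₁ − z₁·x₂)/(z₂ − z₁) = (1.227·-25 − (-1.645)·38)/2.871 = 11.09.
Then σ = (x₂ − x₁)/(z₂ − z₁) = (38 − -25)/2.871 = 21.94.
Precision τ = 1/σ² = 1/21.94² = 0.00208.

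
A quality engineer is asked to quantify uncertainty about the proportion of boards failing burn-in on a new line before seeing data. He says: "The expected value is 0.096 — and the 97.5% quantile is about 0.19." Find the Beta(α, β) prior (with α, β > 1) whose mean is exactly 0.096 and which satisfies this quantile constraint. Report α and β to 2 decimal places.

With mean 0.096 fixed, write α = 0.096s, β = 0.904s where s = α+β.
Need P(θ < 0.19) = 0.975 under Beta(0.096s, 0.904s). Normal approximation: (q−m)/√(m(1−m)/s) ≈ z_{0.975} = 1.96, so s ≈ 0.096·0.904·(1.96)²/(0.19−0.096)² = 37.7.
At s = 37.7: P(θ<0.19) ≈ 0.958. Adjusting to match 0.975 gives s ≈ 50.61.
So α = 0.096·50.61 ≈ 4.86, β = 0.904·50.61 ≈ 45.76.

α ≈ 4.86, β ≈ 45.76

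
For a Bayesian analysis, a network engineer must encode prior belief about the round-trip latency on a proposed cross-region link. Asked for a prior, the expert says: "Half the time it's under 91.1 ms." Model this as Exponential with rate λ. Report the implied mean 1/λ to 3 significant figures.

Exponential median = ln 2 / λ, so λ = ln 2 / 91.1 = 0.00761.
Mean = 1/λ = 131 ms.

mean ≈ 131 ms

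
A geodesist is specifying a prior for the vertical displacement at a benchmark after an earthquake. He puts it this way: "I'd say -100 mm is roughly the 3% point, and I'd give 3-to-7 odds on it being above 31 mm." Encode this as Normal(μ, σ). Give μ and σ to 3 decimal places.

μ = 2.438, σ = 54.465

For Normal(μ,σ), the p-quantile is μ + z_p·σ. Here z_{0.03} = -1.881, z_{0.7} = 0.5244.
So -100 = μ − 1.881σ and 31 = μ + 0.5244σ.
Subtracting: σ = (31 − -100)/(0.5244 − (-1.881)) = 54.465.
Then μ = -100 − (-1.881)·54.465 = 2.438.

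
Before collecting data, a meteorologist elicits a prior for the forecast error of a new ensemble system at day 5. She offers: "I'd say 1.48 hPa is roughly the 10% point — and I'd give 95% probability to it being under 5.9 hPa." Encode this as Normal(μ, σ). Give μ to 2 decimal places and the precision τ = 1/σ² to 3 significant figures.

μ = 3.42, τ = 0.438

The p-quantile of Normal(μ,σ) is μ + z_p·σ, with z_{0.1} = -1.282 and z_{0.95} = 1.645.
Eliminate σ: μ = (z₂·x₁ − z₁·x₂)/(z₂ − z₁) = (1.645·1.48 − (-1.282)·5.9)/2.926 = 3.42.
Then σ = (x₂ − x₁)/(z₂ − z₁) = (5.9 − 1.48)/2.926 = 1.51.
Precision τ = 1/σ² = 1/1.51² = 0.438.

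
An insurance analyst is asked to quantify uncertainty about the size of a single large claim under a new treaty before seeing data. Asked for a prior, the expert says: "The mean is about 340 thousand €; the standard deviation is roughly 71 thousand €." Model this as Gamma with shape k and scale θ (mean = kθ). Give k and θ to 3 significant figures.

For Gamma(k, scale θ): mean = kθ, variance = kθ², so CV = 1/√k.
CV = SD/mean = 71/340 = 0.2088, hence k = 1/CV² = 22.9.
Then θ = mean/k = 340/22.9 = 14.8.

k ≈ 22.9, θ ≈ 14.8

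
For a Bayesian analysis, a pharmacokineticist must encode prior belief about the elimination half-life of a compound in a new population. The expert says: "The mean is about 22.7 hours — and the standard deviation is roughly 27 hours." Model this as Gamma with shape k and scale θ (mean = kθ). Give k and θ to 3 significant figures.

k ≈ 0.707, θ ≈ 32.1

For Gamma(k, scale θ): mean = kθ, variance = kθ², so CV = 1/√k.
CV = SD/mean = 27/22.7 = 1.189, hence k = 1/CV² = 0.707.
Then θ = mean/k = 22.7/0.707 = 32.1.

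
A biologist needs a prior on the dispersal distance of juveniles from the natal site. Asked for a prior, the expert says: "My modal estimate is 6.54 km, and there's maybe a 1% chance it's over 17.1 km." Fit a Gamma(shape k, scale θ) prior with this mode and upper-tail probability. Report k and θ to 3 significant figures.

k ≈ 6.03, θ ≈ 1.3

Gamma(k,θ) with k>1 has mode (k−1)θ, so θ = 6.54/(k−1).
Need P(X < 17.1) = 0.99 with θ tied to k this way. Start at k = 2, θ = 6.54: P(X<17.1) ≈ 0.735.
Too low — raise k to concentrate. Iterating converges to k ≈ 6.03.
Then θ = 6.54/(6.03−1) ≈ 1.3.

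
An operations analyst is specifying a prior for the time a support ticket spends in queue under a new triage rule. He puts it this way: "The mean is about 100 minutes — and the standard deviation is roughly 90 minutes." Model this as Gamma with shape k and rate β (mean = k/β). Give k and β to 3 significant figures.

For Gamma(k, rate β): mean = k/β, variance = k/β², so CV = 1/√k.
CV = SD/mean = 90/100 = 0.9, hence k = 1/CV² = 1.23.
Then β = k/mean = 1.23/100 = 0.0123.

k ≈ 1.23, β ≈ 0.0123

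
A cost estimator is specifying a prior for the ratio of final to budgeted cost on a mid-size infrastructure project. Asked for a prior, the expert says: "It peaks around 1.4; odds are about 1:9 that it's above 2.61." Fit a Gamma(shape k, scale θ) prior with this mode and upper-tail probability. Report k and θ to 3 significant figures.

Gamma(k,θ) with k>1 has mode (k−1)θ, so θ = 1.4/(k−1).
Need P(X < 2.61) = 0.9 with θ tied to k this way. Start at k = 2, θ = 1.4: P(X<2.61) ≈ 0.556.
Too low — raise k to concentrate. Iterating converges to k ≈ 5.92.
Then θ = 1.4/(5.92−1) ≈ 0.284.

k ≈ 5.92, θ ≈ 0.284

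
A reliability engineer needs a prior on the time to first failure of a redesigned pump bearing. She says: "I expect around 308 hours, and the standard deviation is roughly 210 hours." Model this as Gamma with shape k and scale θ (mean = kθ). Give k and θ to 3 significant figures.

k ≈ 2.15, θ ≈ 143

For Gamma(k, scale θ): mean = kθ, variance = kθ², so CV = 1/√k.
CV = SD/mean = 210/308 = 0.6818, hence k = 1/CV² = 2.15.
Then θ = mean/k = 308/2.15 = 143.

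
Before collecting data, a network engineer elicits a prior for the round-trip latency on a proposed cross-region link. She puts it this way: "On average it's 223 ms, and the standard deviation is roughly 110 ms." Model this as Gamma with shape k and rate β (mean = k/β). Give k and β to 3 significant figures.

k ≈ 4.11, β ≈ 0.0184

For Gamma(k, rate β): mean = k/β, variance = k/β², so CV = 1/√k.
CV = SD/mean = 110/223 = 0.4933, hence k = 1/CV² = 4.11.
Then β = k/mean = 4.11/223 = 0.0184.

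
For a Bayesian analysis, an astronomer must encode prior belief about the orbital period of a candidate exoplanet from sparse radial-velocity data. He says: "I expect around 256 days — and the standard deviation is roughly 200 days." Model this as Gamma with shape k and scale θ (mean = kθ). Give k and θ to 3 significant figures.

For Gamma(k, scale θ): mean = kθ, variance = kθ², so CV = 1/√k.
CV = SD/mean = 200/256 = 0.7812, hence k = 1/CV² = 1.64.
Then θ = mean/k = 256/1.64 = 156.

k ≈ 1.64, θ ≈ 156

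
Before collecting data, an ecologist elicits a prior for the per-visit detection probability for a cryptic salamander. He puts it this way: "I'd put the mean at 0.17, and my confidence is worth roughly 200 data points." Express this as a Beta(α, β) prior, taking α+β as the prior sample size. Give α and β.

Under the effective-sample-size interpretation, Beta(α, β) has prior mean α/(α+β) and prior sample size α+β.
So α+β = 200 and α/(α+β) = 0.17, giving α = 0.17·200 = 34 and β = 200 − 34 = 166.

α = 34, β = 166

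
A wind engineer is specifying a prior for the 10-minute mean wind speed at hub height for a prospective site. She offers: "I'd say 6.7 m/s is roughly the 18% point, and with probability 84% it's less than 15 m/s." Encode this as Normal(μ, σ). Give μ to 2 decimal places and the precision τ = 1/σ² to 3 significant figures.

For Normal(μ,σ), the p-quantile is μ + z_p·σ. Here z_{0.18} = -0.9154, z_{0.84} = 0.9945.
So 6.7 = μ − 0.9154σ and 15 = μ + 0.9945σ.
Subtracting: σ = (15 − 6.7)/(0.9945 − (-0.9154)) = 4.35.
Then μ = 6.7 − (-0.9154)·4.35 = 10.68.
Precision τ = 1/σ² = 1/4.346² = 0.0529.

μ = 10.68, τ = 0.0529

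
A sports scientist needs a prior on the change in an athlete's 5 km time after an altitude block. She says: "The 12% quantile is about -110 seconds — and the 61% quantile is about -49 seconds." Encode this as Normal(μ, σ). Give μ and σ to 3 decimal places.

The p-quantile of Normal(μ,σ) is μ + z_p·σ, with z_{0.12} = -1.175 and z_{0.61} = 0.2793.
Eliminate σ: μ = (z₂·x₁ − z₁·x₂)/(z₂ − z₁) = (0.2793·-110 − (-1.175)·-49)/1.454 = -60.716.
Then σ = (x₂ − x₁)/(z₂ − z₁) = (-49 − -110)/1.454 = 41.944.

μ = -60.716, σ = 41.944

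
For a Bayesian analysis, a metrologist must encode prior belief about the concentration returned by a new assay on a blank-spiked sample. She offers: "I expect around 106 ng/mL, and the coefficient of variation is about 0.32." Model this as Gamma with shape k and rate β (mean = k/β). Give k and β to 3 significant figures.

k ≈ 9.77, β ≈ 0.0921

For Gamma(k, rate β): mean = k/β, variance = k/β², so CV = 1/√k.
CV = 0.32, hence k = 1/CV² = 9.77.
Then β = k/mean = 9.77/106 = 0.0921.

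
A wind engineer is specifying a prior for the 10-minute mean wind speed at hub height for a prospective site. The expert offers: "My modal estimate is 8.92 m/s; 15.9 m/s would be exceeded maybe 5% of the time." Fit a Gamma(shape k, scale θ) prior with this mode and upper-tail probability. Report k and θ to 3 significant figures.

k ≈ 9.34, θ ≈ 1.07

Gamma(k,θ) with k>1 has mode (k−1)θ, so θ = 8.92/(k−1).
Need P(X < 15.9) = 0.95 with θ tied to k this way. Start at k = 2, θ = 8.92: P(X<15.9) ≈ 0.532.
Too low — raise k to concentrate. Iterating converges to k ≈ 9.34.
Then θ = 8.92/(9.34−1) ≈ 1.07.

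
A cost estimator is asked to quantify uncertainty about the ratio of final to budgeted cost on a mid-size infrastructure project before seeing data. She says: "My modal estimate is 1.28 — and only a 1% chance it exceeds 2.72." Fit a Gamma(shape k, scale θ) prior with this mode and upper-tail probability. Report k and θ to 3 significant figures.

Gamma(k,θ) with k>1 has mode (k−1)θ, so θ = 1.28/(k−1).
Need P(X < 2.72) = 0.99 with θ tied to k this way. Start at k = 2, θ = 1.28: P(X<2.72) ≈ 0.627.
Too low — raise k to concentrate. Iterating converges to k ≈ 9.54.
Then θ = 1.28/(9.54−1) ≈ 0.15.

k ≈ 9.54, θ ≈ 0.15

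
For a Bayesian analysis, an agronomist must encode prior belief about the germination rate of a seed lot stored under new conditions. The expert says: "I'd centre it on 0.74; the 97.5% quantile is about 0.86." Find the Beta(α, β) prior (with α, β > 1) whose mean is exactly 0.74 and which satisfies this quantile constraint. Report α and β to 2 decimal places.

α ≈ 30.66, β ≈ 10.77

With mean 0.74 fixed, write α = 0.74s, β = 0.26s where s = α+β.
Need P(θ < 0.86) = 0.975 under Beta(0.74s, 0.26s). Normal approximation: (q−m)/√(m(1−m)/s) ≈ z_{0.975} = 1.96, so s ≈ 0.74·0.26·(1.96)²/(0.86−0.74)² = 51.3.
At s = 51.3: P(θ<0.86) ≈ 0.986. Adjusting to match 0.975 gives s ≈ 41.43.
So α = 0.74·41.43 ≈ 30.66, β = 0.26·41.43 ≈ 10.77.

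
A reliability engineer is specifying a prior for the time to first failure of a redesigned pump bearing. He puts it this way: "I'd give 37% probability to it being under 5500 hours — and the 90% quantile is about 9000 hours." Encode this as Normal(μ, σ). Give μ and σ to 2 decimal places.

μ = 6219.90, σ = 2169.33

For Normal(μ,σ), the p-quantile is μ + z_p·σ. Here z_{0.37} = -0.3319, z_{0.9} = 1.282.
So 5500 = μ − 0.3319σ and 9000 = μ + 1.282σ.
Subtracting: σ = (9000 − 5500)/(1.282 − (-0.3319)) = 2169.33.
Then μ = 5500 − (-0.3319)·2169.33 = 6219.90.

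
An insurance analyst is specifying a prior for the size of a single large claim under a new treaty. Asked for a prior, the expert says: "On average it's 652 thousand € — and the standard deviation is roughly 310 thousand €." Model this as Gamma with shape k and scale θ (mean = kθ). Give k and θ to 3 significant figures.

For Gamma(k, scale θ): mean = kθ, variance = kθ², so CV = 1/√k.
CV = SD/mean = 310/652 = 0.4755, hence k = 1/CV² = 4.42.
Then θ = mean/k = 652/4.42 = 147.

k ≈ 4.42, θ ≈ 147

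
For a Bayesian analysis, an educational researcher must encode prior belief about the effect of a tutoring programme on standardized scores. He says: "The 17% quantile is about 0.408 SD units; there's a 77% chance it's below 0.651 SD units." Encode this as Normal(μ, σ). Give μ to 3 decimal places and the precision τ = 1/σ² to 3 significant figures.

The p-quantile of Normal(μ,σ) is μ + z_p·σ, with z_{0.17} = -0.9542 and z_{0.77} = 0.7388.
Eliminate σ: μ = (z₂·x₁ − z₁·x₂)/(z₂ − z₁) = (0.7388·0.408 − (-0.9542)·0.651)/1.693 = 0.545.
Then σ = (x₂ − x₁)/(z₂ − z₁) = (0.651 − 0.408)/1.693 = 0.144.
Precision τ = 1/σ² = 1/0.1435² = 48.5.

μ = 0.545, τ = 48.5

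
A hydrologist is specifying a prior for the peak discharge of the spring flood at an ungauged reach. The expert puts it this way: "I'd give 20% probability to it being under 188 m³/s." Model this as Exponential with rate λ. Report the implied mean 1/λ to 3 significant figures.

mean ≈ 843 m³/s

P(T < 188.0) = 1 − e^(−λ·188.0) = 0.2, so λ = −ln(1−0.2)/188.0 = −ln(0.8)/188.0 = 0.00119.
Mean = 1/λ = 843 m³/s.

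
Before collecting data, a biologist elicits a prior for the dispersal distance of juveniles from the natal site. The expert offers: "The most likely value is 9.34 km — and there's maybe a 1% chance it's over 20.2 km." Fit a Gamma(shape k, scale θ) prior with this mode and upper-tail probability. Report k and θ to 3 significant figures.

Gamma(k,θ) with k>1 has mode (k−1)θ, so θ = 9.34/(k−1).
Need P(X < 20.2) = 0.99 with θ tied to k this way. Start at k = 2, θ = 9.34: P(X<20.2) ≈ 0.636.
Too low — raise k to concentrate. Iterating converges to k ≈ 9.13.
Then θ = 9.34/(9.13−1) ≈ 1.15.

k ≈ 9.13, θ ≈ 1.15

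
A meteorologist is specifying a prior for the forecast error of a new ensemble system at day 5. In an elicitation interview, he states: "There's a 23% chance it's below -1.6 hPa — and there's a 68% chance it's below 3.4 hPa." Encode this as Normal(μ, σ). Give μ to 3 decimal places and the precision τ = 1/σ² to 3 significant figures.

μ = 1.462, τ = 0.0582

For Normal(μ,σ), the p-quantile is μ + z_p·σ. Here z_{0.23} = -0.7388, z_{0.68} = 0.4677.
So -1.6 = μ − 0.7388σ and 3.4 = μ + 0.4677σ.
Subtracting: σ = (3.4 − -1.6)/(0.4677 − (-0.7388)) = 4.144.
Then μ = -1.6 − (-0.7388)·4.144 = 1.462.
Precision τ = 1/σ² = 1/4.144² = 0.0582.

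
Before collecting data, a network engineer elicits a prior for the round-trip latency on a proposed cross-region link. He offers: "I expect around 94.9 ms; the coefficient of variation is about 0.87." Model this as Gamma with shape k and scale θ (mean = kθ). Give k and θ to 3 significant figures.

For Gamma(k, scale θ): mean = kθ, variance = kθ², so CV = 1/√k.
CV = 0.87, hence k = 1/CV² = 1.32.
Then θ = mean/k = 94.9/1.32 = 71.8.

k ≈ 1.32, θ ≈ 71.8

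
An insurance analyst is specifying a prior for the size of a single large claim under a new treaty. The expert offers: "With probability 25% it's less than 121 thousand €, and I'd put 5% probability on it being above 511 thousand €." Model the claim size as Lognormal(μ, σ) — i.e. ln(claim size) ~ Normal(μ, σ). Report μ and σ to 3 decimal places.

If T ~ Lognormal(μ,σ) then ln T ~ Normal(μ,σ), so the p-quantile of ln T is μ + z_p·σ.
ln(121) = 4.796 and ln(511) = 6.236; z_{0.25} = -0.6745, z_{0.95} = 1.645.
σ = (6.236 − 4.796)/(1.645 − (-0.6745)) = 0.621.
μ = 4.796 − (-0.6745)·0.621 = 5.215.

μ ≈ 5.215, σ ≈ 0.621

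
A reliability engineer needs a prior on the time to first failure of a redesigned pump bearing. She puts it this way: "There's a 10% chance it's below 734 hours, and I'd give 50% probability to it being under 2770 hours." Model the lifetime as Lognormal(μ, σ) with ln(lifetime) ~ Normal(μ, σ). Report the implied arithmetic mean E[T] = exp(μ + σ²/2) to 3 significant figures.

E[T] ≈ 4740 hours

If T ~ Lognormal(μ,σ) then ln T ~ Normal(μ,σ), so the p-quantile of ln T is μ + z_p·σ.
ln(734) = 6.599 and ln(2770) = 7.927; z_{0.1} = -1.282, z_{0.5} = 0.
σ = (7.927 − 6.599)/(0 − (-1.282)) = 1.036.
μ = 6.599 − (-1.282)·1.036 = 7.927.
E[T] = exp(μ + σ²/2) = exp(7.927 + 0.5370) = 4740 hours.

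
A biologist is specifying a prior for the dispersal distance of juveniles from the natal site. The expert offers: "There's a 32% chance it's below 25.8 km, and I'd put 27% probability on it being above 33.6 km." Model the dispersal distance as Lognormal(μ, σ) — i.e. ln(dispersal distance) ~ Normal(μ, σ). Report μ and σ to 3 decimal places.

If T ~ Lognormal(μ,σ) then ln T ~ Normal(μ,σ), so the p-quantile of ln T is μ + z_p·σ.
ln(25.8) = 3.25 and ln(33.6) = 3.515; z_{0.32} = -0.4677, z_{0.73} = 0.6128.
σ = (3.515 − 3.25)/(0.6128 − (-0.4677)) = 0.244.
μ = 3.25 − (-0.4677)·0.244 = 3.365.

μ ≈ 3.365, σ ≈ 0.244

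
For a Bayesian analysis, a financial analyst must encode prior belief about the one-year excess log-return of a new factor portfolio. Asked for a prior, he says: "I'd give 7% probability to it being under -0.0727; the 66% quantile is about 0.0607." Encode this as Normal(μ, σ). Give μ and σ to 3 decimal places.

The p-quantile of Normal(μ,σ) is μ + z_p·σ, with z_{0.07} = -1.476 and z_{0.66} = 0.4125.
Eliminate σ: μ = (z₂·x₁ − z₁·x₂)/(z₂ − z₁) = (0.4125·-0.0727 − (-1.476)·0.0607)/1.888 = 0.032.
Then σ = (x₂ − x₁)/(z₂ − z₁) = (0.0607 − -0.0727)/1.888 = 0.071.

μ = 0.032, σ = 0.071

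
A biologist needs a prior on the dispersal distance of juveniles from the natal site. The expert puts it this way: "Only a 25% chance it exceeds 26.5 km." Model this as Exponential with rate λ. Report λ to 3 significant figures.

λ ≈ 0.0523

P(T > 26.5) = e^(−λ·26.5) = 0.25, so λ = −ln(0.25)/26.5 = 0.0523.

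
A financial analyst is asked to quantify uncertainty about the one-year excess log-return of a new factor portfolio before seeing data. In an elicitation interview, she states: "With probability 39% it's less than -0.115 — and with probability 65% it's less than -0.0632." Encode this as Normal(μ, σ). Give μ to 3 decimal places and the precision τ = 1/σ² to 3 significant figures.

The p-quantile of Normal(μ,σ) is μ + z_p·σ, with z_{0.39} = -0.2793 and z_{0.65} = 0.3853.
Eliminate σ: μ = (z₂·x₁ − z₁·x₂)/(z₂ − z₁) = (0.3853·-0.115 − (-0.2793)·-0.0632)/0.6646 = -0.093.
Then σ = (x₂ − x₁)/(z₂ − z₁) = (-0.0632 − -0.115)/0.6646 = 0.078.
Precision τ = 1/σ² = 1/0.07794² = 165.

μ = -0.093, τ = 165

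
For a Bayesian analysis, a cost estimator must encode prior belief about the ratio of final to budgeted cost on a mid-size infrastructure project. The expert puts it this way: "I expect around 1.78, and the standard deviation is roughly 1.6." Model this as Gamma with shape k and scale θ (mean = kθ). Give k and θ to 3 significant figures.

For Gamma(k, scale θ): mean = kθ, variance = kθ², so CV = 1/√k.
CV = SD/mean = 1.6/1.78 = 0.8989, hence k = 1/CV² = 1.24.
Then θ = mean/k = 1.78/1.24 = 1.44.

k ≈ 1.24, θ ≈ 1.44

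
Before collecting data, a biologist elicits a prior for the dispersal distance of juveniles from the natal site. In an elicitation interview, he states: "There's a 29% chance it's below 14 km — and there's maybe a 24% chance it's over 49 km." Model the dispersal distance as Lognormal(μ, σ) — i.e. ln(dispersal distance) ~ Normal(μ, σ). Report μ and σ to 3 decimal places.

If T ~ Lognormal(μ,σ) then ln T ~ Normal(μ,σ), so the p-quantile of ln T is μ + z_p·σ.
ln(14) = 2.639 and ln(49) = 3.892; z_{0.29} = -0.5534, z_{0.76} = 0.7063.
σ = (3.892 − 2.639)/(0.7063 − (-0.5534)) = 0.995.
μ = 2.639 − (-0.5534)·0.995 = 3.189.

μ ≈ 3.189, σ ≈ 0.995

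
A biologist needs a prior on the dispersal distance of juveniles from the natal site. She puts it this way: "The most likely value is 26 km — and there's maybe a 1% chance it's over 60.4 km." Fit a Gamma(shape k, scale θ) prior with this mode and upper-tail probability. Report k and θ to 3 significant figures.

k ≈ 7.71, θ ≈ 3.87

Gamma(k,θ) with k>1 has mode (k−1)θ, so θ = 26/(k−1).
Need P(X < 60.4) = 0.99 with θ tied to k this way. Start at k = 2, θ = 26: P(X<60.4) ≈ 0.674.
Too low — raise k to concentrate. Iterating converges to k ≈ 7.71.
Then θ = 26/(7.71−1) ≈ 3.87.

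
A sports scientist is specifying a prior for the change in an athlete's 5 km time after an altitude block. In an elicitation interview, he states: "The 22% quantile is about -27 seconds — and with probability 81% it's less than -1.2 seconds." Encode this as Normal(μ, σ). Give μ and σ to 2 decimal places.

μ = -14.93, σ = 15.64

The p-quantile of Normal(μ,σ) is μ + z_p·σ, with z_{0.22} = -0.7722 and z_{0.81} = 0.8779.
Eliminate σ: μ = (z₂·x₁ − z₁·x₂)/(z₂ − z₁) = (0.8779·-27 − (-0.7722)·-1.2)/1.65 = -14.93.
Then σ = (x₂ − x₁)/(z₂ − z₁) = (-1.2 − -27)/1.65 = 15.64.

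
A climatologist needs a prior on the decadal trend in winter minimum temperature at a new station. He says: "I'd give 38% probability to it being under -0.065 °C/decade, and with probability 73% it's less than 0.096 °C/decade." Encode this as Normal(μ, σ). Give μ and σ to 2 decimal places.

μ = -0.01, σ = 0.18

For Normal(μ,σ), the p-quantile is μ + z_p·σ. Here z_{0.38} = -0.3055, z_{0.73} = 0.6128.
So -0.065 = μ − 0.3055σ and 0.096 = μ + 0.6128σ.
Subtracting: σ = (0.096 − -0.065)/(0.6128 − (-0.3055)) = 0.18.
Then μ = -0.065 − (-0.3055)·0.18 = -0.01.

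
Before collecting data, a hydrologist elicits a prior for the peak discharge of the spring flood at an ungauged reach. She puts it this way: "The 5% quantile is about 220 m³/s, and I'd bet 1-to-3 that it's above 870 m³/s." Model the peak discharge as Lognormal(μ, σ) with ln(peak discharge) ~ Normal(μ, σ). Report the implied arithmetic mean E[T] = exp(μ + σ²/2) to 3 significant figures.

If T ~ Lognormal(μ,σ) then ln T ~ Normal(μ,σ), so the p-quantile of ln T is μ + z_p·σ.
ln(220) = 5.394 and ln(870) = 6.768; z_{0.05} = -1.645, z_{0.75} = 0.6745.
σ = (6.768 − 5.394)/(0.6745 − (-1.645)) = 0.593.
μ = 5.394 − (-1.645)·0.593 = 6.369.
E[T] = exp(μ + σ²/2) = exp(6.369 + 0.1757) = 695 m³/s.

E[T] ≈ 695 m³/s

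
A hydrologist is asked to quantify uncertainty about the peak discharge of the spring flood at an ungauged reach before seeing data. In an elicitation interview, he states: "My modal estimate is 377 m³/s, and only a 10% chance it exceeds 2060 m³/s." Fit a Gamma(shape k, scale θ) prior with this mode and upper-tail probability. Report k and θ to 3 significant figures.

Gamma(k,θ) with k>1 has mode (k−1)θ, so θ = 377/(k−1).
Need P(X < 2060) = 0.9 with θ tied to k this way. Start at k = 2, θ = 377: P(X<2060) ≈ 0.973.
Too high — lower k to spread out. Iterating converges to k ≈ 1.6.
Then θ = 377/(1.6−1) ≈ 627.

k ≈ 1.6, θ ≈ 627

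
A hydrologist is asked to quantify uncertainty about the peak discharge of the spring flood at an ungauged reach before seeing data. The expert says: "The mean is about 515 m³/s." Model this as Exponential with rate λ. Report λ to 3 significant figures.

λ ≈ 0.00194

Exponential mean = 1/λ, so λ = 1/515.0 = 0.00194.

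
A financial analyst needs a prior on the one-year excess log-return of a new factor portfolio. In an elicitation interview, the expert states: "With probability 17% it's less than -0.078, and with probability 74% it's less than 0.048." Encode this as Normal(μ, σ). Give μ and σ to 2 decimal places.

μ = -0.00, σ = 0.08

For Normal(μ,σ), the p-quantile is μ + z_p·σ. Here z_{0.17} = -0.9542, z_{0.74} = 0.6433.
So -0.078 = μ − 0.9542σ and 0.048 = μ + 0.6433σ.
Subtracting: σ = (0.048 − -0.078)/(0.6433 − (-0.9542)) = 0.08.
Then μ = -0.078 − (-0.9542)·0.08 = -0.00.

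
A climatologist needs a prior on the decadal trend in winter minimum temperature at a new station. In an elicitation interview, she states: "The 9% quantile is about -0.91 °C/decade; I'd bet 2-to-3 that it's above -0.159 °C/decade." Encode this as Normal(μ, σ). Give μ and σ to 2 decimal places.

μ = -0.28, σ = 0.47

For Normal(μ,σ), the p-quantile is μ + z_p·σ. Here z_{0.09} = -1.341, z_{0.6} = 0.2533.
So -0.91 = μ − 1.341σ and -0.159 = μ + 0.2533σ.
Subtracting: σ = (-0.159 − -0.91)/(0.2533 − (-1.341)) = 0.47.
Then μ = -0.91 − (-1.341)·0.47 = -0.28.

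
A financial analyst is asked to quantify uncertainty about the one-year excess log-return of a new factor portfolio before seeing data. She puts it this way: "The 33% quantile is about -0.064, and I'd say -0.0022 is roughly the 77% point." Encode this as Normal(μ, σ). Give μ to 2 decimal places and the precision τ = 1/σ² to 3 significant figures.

μ = -0.04, τ = 364

The p-quantile of Normal(μ,σ) is μ + z_p·σ, with z_{0.33} = -0.4399 and z_{0.77} = 0.7388.
Eliminate σ: μ = (z₂·x₁ − z₁·x₂)/(z₂ − z₁) = (0.7388·-0.064 − (-0.4399)·-0.0022)/1.179 = -0.04.
Then σ = (x₂ − x₁)/(z₂ − z₁) = (-0.0022 − -0.064)/1.179 = 0.05.
Precision τ = 1/σ² = 1/0.05243² = 364.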